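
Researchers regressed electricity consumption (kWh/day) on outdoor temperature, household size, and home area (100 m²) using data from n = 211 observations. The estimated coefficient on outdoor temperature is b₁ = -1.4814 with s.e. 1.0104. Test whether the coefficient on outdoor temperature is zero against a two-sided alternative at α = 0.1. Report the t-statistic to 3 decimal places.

t = -1.466

H₀: β₁ = 0 vs H₁: β₁ ≠ 0.
t = (b₁ − β₁⁰)/SE = -1.4814 / 1.0104 = -1.466.
df = n − k − 1 = 211 − 3 − 1 = 207.
Two-sided p ≈ 0.1441, which is ≥ 0.1, so fail to reject H₀.
The data do not give significant evidence of an association between outdoor temperature and electricity consumption, after adjusting for the other predictors.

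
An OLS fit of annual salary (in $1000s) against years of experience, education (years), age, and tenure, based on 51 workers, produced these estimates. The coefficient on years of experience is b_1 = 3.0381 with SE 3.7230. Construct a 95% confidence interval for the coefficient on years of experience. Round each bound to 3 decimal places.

df = n − k − 1 = 51 − 4 − 1 = 46.
t* = t_{0.025, 46} = 2.012896.
Margin = t* × SE = 2.012896 × 3.7230 = 7.49401.
CI: 3.0381 ± 7.49401 → (-4.456, 10.532).
With 95% confidence, each one-unit increase in years of experience is associated with a change of between -4.456 and 10.532 $1000s in annual salary, holding the other predictors fixed.

(-4.456, 10.532)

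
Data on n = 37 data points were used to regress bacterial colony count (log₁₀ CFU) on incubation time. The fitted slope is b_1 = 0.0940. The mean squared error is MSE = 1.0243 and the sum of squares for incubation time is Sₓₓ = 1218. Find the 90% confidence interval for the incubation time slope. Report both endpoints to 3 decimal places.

(0.045, 0.143)

SE(b_1) = √(MSE/Sₓₓ) = √(1.0243/1218) = 0.0289995.
df = n − 2 = 35.
t* = t_{0.05, 35} = 1.689572.
Margin = t* × SE = 1.689572 × 0.0289995 = 0.04900.
CI: 0.0940 ± 0.04900 → (0.045, 0.143).
With 90% confidence, each one-unit increase in incubation time is associated with a change of between 0.045 and 0.143 log₁₀ CFU in bacterial colony count.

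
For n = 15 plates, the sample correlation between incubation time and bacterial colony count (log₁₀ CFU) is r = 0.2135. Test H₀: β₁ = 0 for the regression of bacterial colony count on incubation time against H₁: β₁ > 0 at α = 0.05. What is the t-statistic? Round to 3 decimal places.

t = 0.788

t = r·√(n − 2)/√(1 − r²) = 0.2135·√13/√0.954418 = 0.788.
df = n − 2 = 13.
One-sided p ≈ 0.2224, which is ≥ 0.05, so fail to reject H₀.
The data do not give significant evidence of a linear association between incubation time and bacterial colony count.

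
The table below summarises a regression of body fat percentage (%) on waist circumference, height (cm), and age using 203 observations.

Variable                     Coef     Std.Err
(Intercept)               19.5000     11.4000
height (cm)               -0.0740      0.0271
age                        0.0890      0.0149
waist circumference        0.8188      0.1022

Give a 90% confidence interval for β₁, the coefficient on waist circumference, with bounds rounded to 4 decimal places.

Read off: b = 0.8188, SE = 0.1022 for waist circumference.
df = n − k − 1 = 203 − 3 − 1 = 199.
t* = t_{0.05, 199} = 1.652547.
Margin = t* × SE = 1.652547 × 0.1022 = 0.168890.
CI: 0.8188 ± 0.168890 → (0.6499, 0.9877).

(0.6499, 0.9877)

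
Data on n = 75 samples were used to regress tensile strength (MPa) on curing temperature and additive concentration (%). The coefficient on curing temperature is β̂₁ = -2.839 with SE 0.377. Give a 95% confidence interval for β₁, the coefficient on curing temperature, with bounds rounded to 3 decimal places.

(-3.591, -2.087)

df = n − k − 1 = 75 − 2 − 1 = 72.
t* = t_{0.025, 72} = 1.993464.
Margin = t* × SE = 1.993464 × 0.377 = 0.75154.
CI: -2.839 ± 0.75154 → (-3.591, -2.087).
With 95% confidence, each one-unit increase in curing temperature is associated with a change of between -3.591 and -2.087 MPa in tensile strength, holding the other predictors fixed.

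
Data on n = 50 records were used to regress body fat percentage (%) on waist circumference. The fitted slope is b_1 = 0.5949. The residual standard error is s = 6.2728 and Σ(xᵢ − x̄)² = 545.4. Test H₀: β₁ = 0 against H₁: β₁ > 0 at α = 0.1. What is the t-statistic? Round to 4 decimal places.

SE(b_1) = s/√Sₓₓ = 6.2728/√545.4 = 0.268599.
t = 0.5949 / 0.268599 = 2.2148.
df = n − 2 = 48.
One-sided p ≈ 0.0158, which is < 0.1, so reject H₀.
There is evidence that the true slope on waist circumference is positive.

t = 2.2148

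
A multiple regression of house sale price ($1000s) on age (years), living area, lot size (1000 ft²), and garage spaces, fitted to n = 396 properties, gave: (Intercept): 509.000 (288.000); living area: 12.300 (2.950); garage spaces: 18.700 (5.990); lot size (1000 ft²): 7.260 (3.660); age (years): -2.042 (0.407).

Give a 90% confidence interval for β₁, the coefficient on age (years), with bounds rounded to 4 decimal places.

Read off: b = -2.042, SE = 0.407 for age (years).
df = n − k − 1 = 396 − 4 − 1 = 391.
t* = t_{0.05, 391} = 1.64876.
Margin = t* × SE = 1.64876 × 0.407 = 0.671045.
CI: -2.042 ± 0.671045 → (-2.7130, -1.3710).

(-2.7130, -1.3710)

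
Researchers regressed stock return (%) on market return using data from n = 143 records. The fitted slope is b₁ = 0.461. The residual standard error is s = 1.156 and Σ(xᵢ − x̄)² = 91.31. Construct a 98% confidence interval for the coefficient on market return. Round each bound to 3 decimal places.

(0.176, 0.746)

SE(b₁) = s/√Sₓₓ = 1.156/√91.31 = 0.120976.
df = n − 2 = 141.
t* = t_{0.01, 141} = 2.353085.
Margin = t* × SE = 2.353085 × 0.120976 = 0.28467.
CI: 0.461 ± 0.28467 → (0.176, 0.746).
With 98% confidence, each one-unit increase in market return is associated with a change of between 0.176 and 0.746 % in stock return.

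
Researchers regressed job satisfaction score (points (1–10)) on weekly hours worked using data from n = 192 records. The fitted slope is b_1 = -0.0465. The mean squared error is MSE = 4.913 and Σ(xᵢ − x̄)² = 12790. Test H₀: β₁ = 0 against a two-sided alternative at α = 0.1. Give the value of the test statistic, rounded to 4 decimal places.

t = -2.3725

SE(b_1) = √(MSE/Sₓₓ) = √(4.913/12790) = 0.0195992.
t = -0.0465 / 0.0195992 = -2.3725.
df = n − 2 = 190.
Two-sided p ≈ 0.0187, which is < 0.1, so reject H₀.
There is evidence that weekly hours worked is associated with job satisfaction score.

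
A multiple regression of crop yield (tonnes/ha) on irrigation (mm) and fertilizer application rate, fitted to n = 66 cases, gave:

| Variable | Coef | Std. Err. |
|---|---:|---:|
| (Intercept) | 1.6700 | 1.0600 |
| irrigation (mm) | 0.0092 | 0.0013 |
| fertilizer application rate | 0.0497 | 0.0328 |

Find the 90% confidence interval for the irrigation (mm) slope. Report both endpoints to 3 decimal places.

Read off: b = 0.0092, SE = 0.0013 for irrigation (mm).
df = n − k − 1 = 66 − 2 − 1 = 63.
t* = t_{0.05, 63} = 1.669402.
Margin = t* × SE = 1.669402 × 0.0013 = 0.00217.
CI: 0.0092 ± 0.00217 → (0.007, 0.011).

(0.007, 0.011)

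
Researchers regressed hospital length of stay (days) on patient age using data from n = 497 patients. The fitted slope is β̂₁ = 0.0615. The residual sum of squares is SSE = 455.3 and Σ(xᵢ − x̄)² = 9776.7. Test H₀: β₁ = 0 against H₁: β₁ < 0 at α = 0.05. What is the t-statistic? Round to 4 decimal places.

MSE = SSE/(n − 2) = 455.3/495 = 0.919798.
SE(β̂₁) = √(MSE/Sₓₓ) = √(0.919798/9776.7) = 0.00969952.
t = 0.0615 / 0.00969952 = 6.3405.
df = n − 2 = 495.
One-sided p ≈ 1.0000, which is ≥ 0.05, so fail to reject H₀.
The data do not give significant evidence that the true slope on patient age is negative.

t = 6.3405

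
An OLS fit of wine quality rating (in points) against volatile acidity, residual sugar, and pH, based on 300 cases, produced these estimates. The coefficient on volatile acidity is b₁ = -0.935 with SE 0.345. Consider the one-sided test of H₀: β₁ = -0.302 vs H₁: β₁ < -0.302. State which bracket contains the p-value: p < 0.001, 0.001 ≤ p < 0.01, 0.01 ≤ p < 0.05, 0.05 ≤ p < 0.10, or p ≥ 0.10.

0.01 ≤ p < 0.05

t = (-0.935 − (-0.302)) / 0.345 = -1.835.
df = n − k − 1 = 300 − 3 − 1 = 296.
One-sided p = P(T_{296} < t) ≈ 0.0338.
So 0.01 ≤ p < 0.05.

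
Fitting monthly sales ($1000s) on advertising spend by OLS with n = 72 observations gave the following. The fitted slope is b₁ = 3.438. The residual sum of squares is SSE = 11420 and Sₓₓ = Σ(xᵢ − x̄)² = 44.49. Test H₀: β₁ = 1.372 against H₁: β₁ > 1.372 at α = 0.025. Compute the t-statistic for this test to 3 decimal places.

MSE = SSE/(n − 2) = 11420/70 = 163.143.
SE(b₁) = √(MSE/Sₓₓ) = √(163.143/44.49) = 1.91493.
t = (3.438 − 1.372) / 1.91493 = 1.079.
df = n − 2 = 70.
One-sided p ≈ 0.1422, which is ≥ 0.025, so fail to reject H₀.
The data do not give significant evidence that the true slope on advertising spend exceeds 1.372 $1000s per unit.

t = 1.079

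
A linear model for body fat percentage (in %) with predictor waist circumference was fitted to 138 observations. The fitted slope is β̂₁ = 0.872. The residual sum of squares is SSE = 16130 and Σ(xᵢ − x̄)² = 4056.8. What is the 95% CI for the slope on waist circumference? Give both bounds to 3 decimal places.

(0.534, 1.210)

MSE = SSE/(n − 2) = 16130/136 = 118.603.
SE(β̂₁) = √(MSE/Sₓₓ) = √(118.603/4056.8) = 0.170984.
df = n − 2 = 136.
t* = t_{0.025, 136} = 1.977561.
Margin = t* × SE = 1.977561 × 0.170984 = 0.33813.
CI: 0.872 ± 0.33813 → (0.534, 1.210).
With 95% confidence, each one-unit increase in waist circumference is associated with a change of between 0.534 and 1.210 % in body fat percentage.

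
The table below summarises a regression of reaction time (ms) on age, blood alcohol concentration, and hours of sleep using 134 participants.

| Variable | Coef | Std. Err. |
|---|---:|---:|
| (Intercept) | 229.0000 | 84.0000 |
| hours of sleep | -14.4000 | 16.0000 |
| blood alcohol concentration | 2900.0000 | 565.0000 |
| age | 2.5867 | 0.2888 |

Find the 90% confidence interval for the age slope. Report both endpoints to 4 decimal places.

(2.1083, 3.0651)

Read off: b = 2.5867, SE = 0.2888 for age.
df = n − k − 1 = 134 − 3 − 1 = 130.
t* = t_{0.05, 130} = 1.656659.
Margin = t* × SE = 1.656659 × 0.2888 = 0.478443.
CI: 2.5867 ± 0.478443 → (2.1083, 3.0651).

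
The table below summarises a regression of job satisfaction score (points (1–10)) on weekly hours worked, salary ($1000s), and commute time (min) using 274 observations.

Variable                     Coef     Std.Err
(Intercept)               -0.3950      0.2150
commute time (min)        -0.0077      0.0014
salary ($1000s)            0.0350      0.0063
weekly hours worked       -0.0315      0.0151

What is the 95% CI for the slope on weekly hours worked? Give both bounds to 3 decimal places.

(-0.061, -0.002)

Read off: b = -0.0315, SE = 0.0151 for weekly hours worked.
df = n − k − 1 = 274 − 3 − 1 = 270.
t* = t_{0.025, 270} = 1.968789.
Margin = t* × SE = 1.968789 × 0.0151 = 0.02973.
CI: -0.0315 ± 0.02973 → (-0.061, -0.002).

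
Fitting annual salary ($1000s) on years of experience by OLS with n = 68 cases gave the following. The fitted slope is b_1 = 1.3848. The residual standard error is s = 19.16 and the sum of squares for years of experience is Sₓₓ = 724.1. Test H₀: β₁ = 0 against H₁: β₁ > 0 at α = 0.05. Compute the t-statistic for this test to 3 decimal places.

SE(b_1) = s/√Sₓₓ = 19.16/√724.1 = 0.712027.
t = 1.3848 / 0.712027 = 1.945.
df = n − 2 = 66.
One-sided p ≈ 0.0280, which is < 0.05, so reject H₀.
There is evidence that the true slope on years of experience is positive.

t = 1.945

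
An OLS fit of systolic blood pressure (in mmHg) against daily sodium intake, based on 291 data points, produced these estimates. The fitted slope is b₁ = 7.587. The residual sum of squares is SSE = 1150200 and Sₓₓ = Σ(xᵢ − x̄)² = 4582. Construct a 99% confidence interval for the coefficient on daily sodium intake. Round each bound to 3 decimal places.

MSE = SSE/(n − 2) = 1150200/289 = 3979.93.
SE(b₁) = √(MSE/Sₓₓ) = √(3979.93/4582) = 0.931988.
df = n − 2 = 289.
t* = t_{0.005, 289} = 2.592948.
Margin = t* × SE = 2.592948 × 0.931988 = 2.41660.
CI: 7.587 ± 2.41660 → (5.170, 10.004).
With 99% confidence, each one-unit increase in daily sodium intake is associated with a change of between 5.170 and 10.004 mmHg in systolic blood pressure.

(5.170, 10.004)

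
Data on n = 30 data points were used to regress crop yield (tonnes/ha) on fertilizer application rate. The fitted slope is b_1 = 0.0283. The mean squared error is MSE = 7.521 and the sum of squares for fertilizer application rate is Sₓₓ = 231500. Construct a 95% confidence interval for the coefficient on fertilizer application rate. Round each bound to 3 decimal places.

SE(b_1) = √(MSE/Sₓₓ) = √(7.521/231500) = 0.00569984.
df = n − 2 = 28.
t* = t_{0.025, 28} = 2.048407.
Margin = t* × SE = 2.048407 × 0.00569984 = 0.01168.
CI: 0.0283 ± 0.01168 → (0.017, 0.040).
With 95% confidence, each one-unit increase in fertilizer application rate is associated with a change of between 0.017 and 0.040 tonnes/ha in crop yield.

(0.017, 0.040)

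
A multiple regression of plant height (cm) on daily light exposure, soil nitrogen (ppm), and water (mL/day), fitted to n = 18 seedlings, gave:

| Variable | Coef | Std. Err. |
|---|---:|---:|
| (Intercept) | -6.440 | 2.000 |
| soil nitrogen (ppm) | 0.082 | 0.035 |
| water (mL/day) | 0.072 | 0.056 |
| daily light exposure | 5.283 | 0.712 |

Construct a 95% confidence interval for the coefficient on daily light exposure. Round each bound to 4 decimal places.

Read off: b = 5.283, SE = 0.712 for daily light exposure.
df = n − k − 1 = 18 − 3 − 1 = 14.
t* = t_{0.025, 14} = 2.144787.
Margin = t* × SE = 2.144787 × 0.712 = 1.527088.
CI: 5.283 ± 1.527088 → (3.7559, 6.8101).

(3.7559, 6.8101)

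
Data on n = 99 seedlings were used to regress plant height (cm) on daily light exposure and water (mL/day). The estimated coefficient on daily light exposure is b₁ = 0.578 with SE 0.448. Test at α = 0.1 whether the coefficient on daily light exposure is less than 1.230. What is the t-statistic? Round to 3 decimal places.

t = -1.455

H₀: β₁ = 1.230 vs H₁: β₁ < 1.230.
t = (b₁ − β₁⁰)/SE = (0.578 − 1.230) / 0.448 = -1.455.
df = n − k − 1 = 99 − 2 − 1 = 96.
One-sided p ≈ 0.0744, which is < 0.1, so reject H₀.
There is evidence that the true slope on daily light exposure is below 1.230 cm per unit, holding the other predictors fixed.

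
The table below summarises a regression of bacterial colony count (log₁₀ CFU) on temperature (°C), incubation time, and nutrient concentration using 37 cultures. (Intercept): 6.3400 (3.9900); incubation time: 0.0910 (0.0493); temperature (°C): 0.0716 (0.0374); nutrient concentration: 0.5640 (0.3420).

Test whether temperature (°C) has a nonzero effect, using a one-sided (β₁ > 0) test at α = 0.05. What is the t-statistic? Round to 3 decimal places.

Read off: b = 0.0716, SE = 0.0374 for temperature (°C).
H₀: β₁ = 0 vs H₁: β₁ > 0.
t = 0.0716 / 0.0374 = 1.914.
df = n − k − 1 = 37 − 3 − 1 = 33.
One-sided p ≈ 0.0321, which is < 0.05, so reject H₀.
There is evidence that the true slope on temperature (°C) is positive, holding the other predictors fixed.

t = 1.914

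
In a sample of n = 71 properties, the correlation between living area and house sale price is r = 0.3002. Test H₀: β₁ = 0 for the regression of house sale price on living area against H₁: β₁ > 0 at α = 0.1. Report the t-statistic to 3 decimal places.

t = 2.614

t = r·√(n − 2)/√(1 − r²) = 0.3002·√69/√0.90988 = 2.614.
df = n − 2 = 69.
One-sided p ≈ 0.0055, which is < 0.1, so reject H₀.
There is evidence of a linear association between living area and house sale price.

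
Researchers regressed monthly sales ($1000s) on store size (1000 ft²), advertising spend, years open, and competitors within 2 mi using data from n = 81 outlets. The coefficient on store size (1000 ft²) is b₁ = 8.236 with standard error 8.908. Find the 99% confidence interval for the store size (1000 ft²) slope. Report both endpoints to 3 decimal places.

(-15.300, 31.772)

df = n − k − 1 = 81 − 4 − 1 = 76.
t* = t_{0.005, 76} = 2.642078.
Margin = t* × SE = 2.642078 × 8.908 = 23.53563.
CI: 8.236 ± 23.53563 → (-15.300, 31.772).
With 99% confidence, each one-unit increase in store size (1000 ft²) is associated with a change of between -15.300 and 31.772 $1000s in monthly sales, holding the other predictors fixed.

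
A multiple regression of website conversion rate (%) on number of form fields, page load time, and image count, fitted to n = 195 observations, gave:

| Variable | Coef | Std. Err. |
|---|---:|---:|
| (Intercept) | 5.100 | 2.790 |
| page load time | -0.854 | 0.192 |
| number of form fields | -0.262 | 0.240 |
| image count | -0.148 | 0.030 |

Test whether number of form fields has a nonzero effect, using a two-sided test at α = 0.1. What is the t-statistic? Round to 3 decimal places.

t = -1.092

Read off: b = -0.262, SE = 0.240 for number of form fields.
H₀: β₁ = 0 vs H₁: β₁ ≠ 0.
t = -0.262 / 0.240 = -1.092.
df = n − k − 1 = 195 − 3 − 1 = 191.
Two-sided p ≈ 0.2764, which is ≥ 0.1, so fail to reject H₀.
The data do not give significant evidence of an association between number of form fields and website conversion rate, after adjusting for the other predictors.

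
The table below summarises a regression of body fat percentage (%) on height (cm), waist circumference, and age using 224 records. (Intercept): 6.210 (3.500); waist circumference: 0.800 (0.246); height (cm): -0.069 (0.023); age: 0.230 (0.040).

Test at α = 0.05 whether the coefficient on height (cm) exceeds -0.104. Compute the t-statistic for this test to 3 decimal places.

t = 1.522

Read off: b = -0.069, SE = 0.023 for height (cm).
H₀: β₁ = -0.104 vs H₁: β₁ > -0.104.
t = (-0.069 − (-0.104)) / 0.023 = 1.522.
df = n − k − 1 = 224 − 3 − 1 = 220.
One-sided p ≈ 0.0648, which is ≥ 0.05, so fail to reject H₀.
The data do not give significant evidence that the true slope on height (cm) exceeds -0.104 % per unit, holding the other predictors fixed.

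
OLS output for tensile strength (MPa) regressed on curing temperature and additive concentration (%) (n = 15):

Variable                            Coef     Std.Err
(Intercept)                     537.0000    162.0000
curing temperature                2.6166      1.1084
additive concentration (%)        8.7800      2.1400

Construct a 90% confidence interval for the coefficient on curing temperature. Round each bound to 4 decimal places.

Read off: b = 2.6166, SE = 1.1084 for curing temperature.
df = n − k − 1 = 15 − 2 − 1 = 12.
t* = t_{0.05, 12} = 1.782288.
Margin = t* × SE = 1.782288 × 1.1084 = 1.975488.
CI: 2.6166 ± 1.975488 → (0.6411, 4.5921).

(0.6411, 4.5921)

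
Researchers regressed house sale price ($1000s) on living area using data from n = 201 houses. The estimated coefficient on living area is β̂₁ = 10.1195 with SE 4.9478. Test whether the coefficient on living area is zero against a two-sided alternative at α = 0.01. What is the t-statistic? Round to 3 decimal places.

H₀: β₁ = 0 vs H₁: β₁ ≠ 0.
t = (β̂₁ − β₁⁰)/SE = 10.1195 / 4.9478 = 2.045.
df = n − 2 = 201 − 2 = 199.
Two-sided p ≈ 0.0421, which is ≥ 0.01, so fail to reject H₀.
The data do not give significant evidence of an association between living area and house sale price.

t = 2.045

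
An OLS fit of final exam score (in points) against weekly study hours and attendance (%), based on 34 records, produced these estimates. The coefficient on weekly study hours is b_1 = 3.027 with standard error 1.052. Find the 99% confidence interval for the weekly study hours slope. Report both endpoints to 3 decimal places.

(0.140, 5.914)

df = n − k − 1 = 34 − 2 − 1 = 31.
t* = t_{0.005, 31} = 2.744042.
Margin = t* × SE = 2.744042 × 1.052 = 2.88673.
CI: 3.027 ± 2.88673 → (0.140, 5.914).
With 99% confidence, each one-unit increase in weekly study hours is associated with a change of between 0.140 and 5.914 points in final exam score, holding the other predictors fixed.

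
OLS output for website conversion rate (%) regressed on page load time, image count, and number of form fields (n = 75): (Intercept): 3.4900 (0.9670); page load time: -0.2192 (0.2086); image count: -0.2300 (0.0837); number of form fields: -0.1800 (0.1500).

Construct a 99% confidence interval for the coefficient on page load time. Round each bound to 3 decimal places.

(-0.771, 0.333)

Read off: b = -0.2192, SE = 0.2086 for page load time.
df = n − k − 1 = 75 − 3 − 1 = 71.
t* = t_{0.005, 71} = 2.646863.
Margin = t* × SE = 2.646863 × 0.2086 = 0.55214.
CI: -0.2192 ± 0.55214 → (-0.771, 0.333).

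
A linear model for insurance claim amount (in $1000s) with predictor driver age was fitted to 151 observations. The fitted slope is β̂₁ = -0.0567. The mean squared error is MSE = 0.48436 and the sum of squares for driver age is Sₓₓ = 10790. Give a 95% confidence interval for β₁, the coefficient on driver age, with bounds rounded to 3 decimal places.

SE(β̂₁) = √(MSE/Sₓₓ) = √(0.48436/10790) = 0.00669998.
df = n − 2 = 149.
t* = t_{0.025, 149} = 1.976013.
Margin = t* × SE = 1.976013 × 0.00669998 = 0.01324.
CI: -0.0567 ± 0.01324 → (-0.070, -0.043).
With 95% confidence, each one-unit increase in driver age is associated with a change of between -0.070 and -0.043 $1000s in insurance claim amount.

(-0.070, -0.043)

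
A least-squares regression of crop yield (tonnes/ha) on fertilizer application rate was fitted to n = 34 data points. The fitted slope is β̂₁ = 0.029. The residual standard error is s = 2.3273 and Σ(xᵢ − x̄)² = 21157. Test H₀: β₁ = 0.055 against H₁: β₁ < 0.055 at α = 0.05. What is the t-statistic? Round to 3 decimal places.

t = -1.625

SE(β̂₁) = s/√Sₓₓ = 2.3273/√21157 = 0.0160002.
t = (0.029 − 0.055) / 0.0160002 = -1.625.
df = n − 2 = 32.
One-sided p ≈ 0.0570, which is ≥ 0.05, so fail to reject H₀.
The data do not give significant evidence that the true slope on fertilizer application rate is below 0.055 tonnes/ha per unit.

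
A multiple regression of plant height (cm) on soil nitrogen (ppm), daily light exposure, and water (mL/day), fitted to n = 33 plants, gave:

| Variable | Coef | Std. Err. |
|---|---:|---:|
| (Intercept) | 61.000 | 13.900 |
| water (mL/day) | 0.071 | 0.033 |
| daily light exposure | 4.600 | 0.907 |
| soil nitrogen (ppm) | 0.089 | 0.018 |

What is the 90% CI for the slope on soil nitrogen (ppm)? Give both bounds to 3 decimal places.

(0.058, 0.120)

Read off: b = 0.089, SE = 0.018 for soil nitrogen (ppm).
df = n − k − 1 = 33 − 3 − 1 = 29.
t* = t_{0.05, 29} = 1.699127.
Margin = t* × SE = 1.699127 × 0.018 = 0.03058.
CI: 0.089 ± 0.03058 → (0.058, 0.120).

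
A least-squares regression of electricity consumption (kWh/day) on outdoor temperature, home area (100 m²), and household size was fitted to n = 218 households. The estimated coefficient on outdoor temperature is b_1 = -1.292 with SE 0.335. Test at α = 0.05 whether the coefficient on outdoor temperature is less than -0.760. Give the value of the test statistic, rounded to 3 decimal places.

t = -1.588

H₀: β₁ = -0.760 vs H₁: β₁ < -0.760.
t = (b_1 − β₁⁰)/SE = (-1.292 − (-0.760)) / 0.335 = -1.588.
df = n − k − 1 = 218 − 3 − 1 = 214.
One-sided p ≈ 0.0569, which is ≥ 0.05, so fail to reject H₀.
The data do not give significant evidence that the true slope on outdoor temperature is below -0.760 kWh/day per unit, holding the other predictors fixed.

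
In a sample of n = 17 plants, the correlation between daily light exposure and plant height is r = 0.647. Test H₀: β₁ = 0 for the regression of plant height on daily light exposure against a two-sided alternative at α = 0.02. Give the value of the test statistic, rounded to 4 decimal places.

t = r·√(n − 2)/√(1 − r²) = 0.647·√15/√0.581391 = 3.2864.
df = n − 2 = 15.
Two-sided p ≈ 0.0050, which is < 0.02, so reject H₀.
There is evidence of a linear association between daily light exposure and plant height.

t = 3.2864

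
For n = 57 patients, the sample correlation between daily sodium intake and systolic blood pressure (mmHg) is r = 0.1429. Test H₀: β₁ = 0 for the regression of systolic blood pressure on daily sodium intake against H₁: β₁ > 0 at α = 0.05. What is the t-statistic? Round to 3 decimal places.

t = 1.071

t = r·√(n − 2)/√(1 − r²) = 0.1429·√55/√0.97958 = 1.071.
df = n − 2 = 55.
One-sided p ≈ 0.1445, which is ≥ 0.05, so fail to reject H₀.
The data do not give significant evidence of a linear association between daily sodium intake and systolic blood pressure.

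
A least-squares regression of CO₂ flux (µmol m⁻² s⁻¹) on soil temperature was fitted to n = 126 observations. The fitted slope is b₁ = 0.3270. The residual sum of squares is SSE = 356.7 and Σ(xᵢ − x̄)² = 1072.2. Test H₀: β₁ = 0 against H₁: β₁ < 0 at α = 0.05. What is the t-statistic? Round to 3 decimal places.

MSE = SSE/(n − 2) = 356.7/124 = 2.87661.
SE(b₁) = √(MSE/Sₓₓ) = √(2.87661/1072.2) = 0.0517968.
t = 0.3270 / 0.0517968 = 6.313.
df = n − 2 = 124.
One-sided p ≈ 1.0000, which is ≥ 0.05, so fail to reject H₀.
The data do not give significant evidence that the true slope on soil temperature is negative.

t = 6.313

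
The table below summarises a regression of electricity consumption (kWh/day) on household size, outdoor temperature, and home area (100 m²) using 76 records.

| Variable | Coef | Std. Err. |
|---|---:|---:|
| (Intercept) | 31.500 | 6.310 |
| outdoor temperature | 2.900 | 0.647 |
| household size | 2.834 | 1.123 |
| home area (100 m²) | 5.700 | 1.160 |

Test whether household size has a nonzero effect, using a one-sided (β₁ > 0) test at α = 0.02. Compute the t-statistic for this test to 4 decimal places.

t = 2.5236

Read off: b = 2.834, SE = 1.123 for household size.
H₀: β₁ = 0 vs H₁: β₁ > 0.
t = 2.834 / 1.123 = 2.5236.
df = n − k − 1 = 76 − 3 − 1 = 72.
One-sided p ≈ 0.0069, which is < 0.02, so reject H₀.
There is evidence that the true slope on household size is positive, holding the other predictors fixed.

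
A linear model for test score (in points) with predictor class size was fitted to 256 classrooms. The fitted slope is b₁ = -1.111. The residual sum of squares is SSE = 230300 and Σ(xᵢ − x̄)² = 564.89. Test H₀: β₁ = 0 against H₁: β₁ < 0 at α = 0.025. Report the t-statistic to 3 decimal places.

t = -0.877

MSE = SSE/(n − 2) = 230300/254 = 906.693.
SE(b₁) = √(MSE/Sₓₓ) = √(906.693/564.89) = 1.26692.
t = -1.111 / 1.26692 = -0.877.
df = n − 2 = 254.
One-sided p ≈ 0.1907, which is ≥ 0.025, so fail to reject H₀.
The data do not give significant evidence that the true slope on class size is negative.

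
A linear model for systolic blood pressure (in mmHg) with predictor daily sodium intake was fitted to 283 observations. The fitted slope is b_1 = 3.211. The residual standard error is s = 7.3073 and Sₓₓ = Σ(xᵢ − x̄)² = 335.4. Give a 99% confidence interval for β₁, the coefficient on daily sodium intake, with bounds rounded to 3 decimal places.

SE(b_1) = s/√Sₓₓ = 7.3073/√335.4 = 0.399002.
df = n − 2 = 281.
t* = t_{0.005, 281} = 2.593438.
Margin = t* × SE = 2.593438 × 0.399002 = 1.03479.
CI: 3.211 ± 1.03479 → (2.176, 4.246).
With 99% confidence, each one-unit increase in daily sodium intake is associated with a change of between 2.176 and 4.246 mmHg in systolic blood pressure.

(2.176, 4.246)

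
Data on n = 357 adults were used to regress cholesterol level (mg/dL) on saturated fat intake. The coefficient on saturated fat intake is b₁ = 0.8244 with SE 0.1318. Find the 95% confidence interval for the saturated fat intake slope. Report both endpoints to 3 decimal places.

(0.565, 1.084)

df = n − 2 = 357 − 2 = 355.
t* = t_{0.025, 355} = 1.966669.
Margin = t* × SE = 1.966669 × 0.1318 = 0.25921.
CI: 0.8244 ± 0.25921 → (0.565, 1.084).
With 95% confidence, each one-unit increase in saturated fat intake is associated with a change of between 0.565 and 1.084 mg/dL in cholesterol level.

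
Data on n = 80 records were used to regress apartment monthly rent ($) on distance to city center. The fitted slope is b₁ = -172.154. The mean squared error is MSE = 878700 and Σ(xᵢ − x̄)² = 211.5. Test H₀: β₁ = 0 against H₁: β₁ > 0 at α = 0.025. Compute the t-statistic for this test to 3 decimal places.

SE(b₁) = √(MSE/Sₓₓ) = √(878700/211.5) = 64.4563.
t = -172.154 / 64.4563 = -2.671.
df = n − 2 = 78.
One-sided p ≈ 0.9954, which is ≥ 0.025, so fail to reject H₀.
The data do not give significant evidence that the true slope on distance to city center is positive.

t = -2.671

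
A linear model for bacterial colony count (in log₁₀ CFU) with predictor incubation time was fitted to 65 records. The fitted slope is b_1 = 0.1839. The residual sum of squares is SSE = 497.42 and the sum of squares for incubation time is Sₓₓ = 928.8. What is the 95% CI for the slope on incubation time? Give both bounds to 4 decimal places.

(-0.0003, 0.3681)

MSE = SSE/(n − 2) = 497.42/63 = 7.89556.
SE(b_1) = √(MSE/Sₓₓ) = √(7.89556/928.8) = 0.0921999.
df = n − 2 = 63.
t* = t_{0.025, 63} = 1.998341.
Margin = t* × SE = 1.998341 × 0.0921999 = 0.184247.
CI: 0.1839 ± 0.184247 → (-0.0003, 0.3681).
With 95% confidence, each one-unit increase in incubation time is associated with a change of between -0.0003 and 0.3681 log₁₀ CFU in bacterial colony count.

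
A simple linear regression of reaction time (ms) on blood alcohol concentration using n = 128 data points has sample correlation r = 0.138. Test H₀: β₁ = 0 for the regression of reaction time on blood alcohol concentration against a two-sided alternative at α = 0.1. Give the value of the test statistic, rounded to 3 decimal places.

t = r·√(n − 2)/√(1 − r²) = 0.138·√126/√0.980956 = 1.564.
df = n − 2 = 126.
Two-sided p ≈ 0.1203, which is ≥ 0.1, so fail to reject H₀.
The data do not give significant evidence of a linear association between blood alcohol concentration and reaction time.

t = 1.564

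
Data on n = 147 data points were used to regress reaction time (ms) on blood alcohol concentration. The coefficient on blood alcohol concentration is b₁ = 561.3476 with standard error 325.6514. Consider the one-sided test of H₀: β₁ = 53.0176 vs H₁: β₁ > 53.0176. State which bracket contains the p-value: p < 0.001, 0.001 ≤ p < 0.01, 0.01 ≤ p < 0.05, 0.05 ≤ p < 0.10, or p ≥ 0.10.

0.05 ≤ p < 0.10

t = (561.3476 − 53.0176) / 325.6514 = 1.561.
df = n − 2 = 147 − 2 = 145.
One-sided p = P(T_{145} > t) ≈ 0.0604.
So 0.05 ≤ p < 0.10.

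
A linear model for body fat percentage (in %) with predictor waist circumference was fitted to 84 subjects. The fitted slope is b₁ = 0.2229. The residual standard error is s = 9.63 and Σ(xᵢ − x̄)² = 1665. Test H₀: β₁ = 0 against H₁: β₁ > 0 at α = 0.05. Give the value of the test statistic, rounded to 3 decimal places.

t = 0.944

SE(b₁) = s/√Sₓₓ = 9.63/√1665 = 0.236004.
t = 0.2229 / 0.236004 = 0.944.
df = n − 2 = 82.
One-sided p ≈ 0.1739, which is ≥ 0.05, so fail to reject H₀.
The data do not give significant evidence that the true slope on waist circumference is positive.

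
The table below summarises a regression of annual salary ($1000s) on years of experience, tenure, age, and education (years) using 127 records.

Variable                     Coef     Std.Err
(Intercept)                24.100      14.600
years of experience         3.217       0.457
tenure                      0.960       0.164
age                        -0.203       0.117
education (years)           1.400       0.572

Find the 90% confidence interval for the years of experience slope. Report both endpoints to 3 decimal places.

(2.460, 3.974)

Read off: b = 3.217, SE = 0.457 for years of experience.
df = n − k − 1 = 127 − 4 − 1 = 122.
t* = t_{0.05, 122} = 1.657439.
Margin = t* × SE = 1.657439 × 0.457 = 0.75745.
CI: 3.217 ± 0.75745 → (2.460, 3.974).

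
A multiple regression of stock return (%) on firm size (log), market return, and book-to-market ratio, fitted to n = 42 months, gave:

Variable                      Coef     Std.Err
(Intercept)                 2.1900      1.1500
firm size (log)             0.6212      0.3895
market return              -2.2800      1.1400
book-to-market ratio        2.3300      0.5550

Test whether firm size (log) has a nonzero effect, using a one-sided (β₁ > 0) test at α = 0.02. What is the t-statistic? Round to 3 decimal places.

t = 1.595

Read off: b = 0.6212, SE = 0.3895 for firm size (log).
H₀: β₁ = 0 vs H₁: β₁ > 0.
t = 0.6212 / 0.3895 = 1.595.
df = n − k − 1 = 42 − 3 − 1 = 38.
One-sided p ≈ 0.0595, which is ≥ 0.02, so fail to reject H₀.
The data do not give significant evidence that the true slope on firm size (log) is positive, holding the other predictors fixed.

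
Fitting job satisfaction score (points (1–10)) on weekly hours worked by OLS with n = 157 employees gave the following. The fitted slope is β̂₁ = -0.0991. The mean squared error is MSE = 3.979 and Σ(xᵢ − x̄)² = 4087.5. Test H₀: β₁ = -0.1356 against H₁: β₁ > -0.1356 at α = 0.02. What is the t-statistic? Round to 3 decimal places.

SE(β̂₁) = √(MSE/Sₓₓ) = √(3.979/4087.5) = 0.0312003.
t = (-0.0991 − (-0.1356)) / 0.0312003 = 1.170.
df = n − 2 = 155.
One-sided p ≈ 0.1219, which is ≥ 0.02, so fail to reject H₀.
The data do not give significant evidence that the true slope on weekly hours worked exceeds -0.1356 points (1–10) per unit.

t = 1.170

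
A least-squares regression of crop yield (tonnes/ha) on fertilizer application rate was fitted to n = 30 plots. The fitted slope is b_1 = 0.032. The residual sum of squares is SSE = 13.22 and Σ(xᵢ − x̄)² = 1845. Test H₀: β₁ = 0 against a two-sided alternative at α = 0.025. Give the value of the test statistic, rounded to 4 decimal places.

t = 2.0004

MSE = SSE/(n − 2) = 13.22/28 = 0.472143.
SE(b_1) = √(MSE/Sₓₓ) = √(0.472143/1845) = 0.015997.
t = 0.032 / 0.015997 = 2.0004.
df = n − 2 = 28.
Two-sided p ≈ 0.0552, which is ≥ 0.025, so fail to reject H₀.
The data do not give significant evidence of an association between fertilizer application rate and crop yield.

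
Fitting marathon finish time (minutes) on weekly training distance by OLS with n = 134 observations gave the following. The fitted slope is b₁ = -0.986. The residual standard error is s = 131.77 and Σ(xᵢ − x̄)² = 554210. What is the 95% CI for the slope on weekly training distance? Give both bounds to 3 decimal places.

(-1.336, -0.636)

SE(b₁) = s/√Sₓₓ = 131.77/√554210 = 0.177002.
df = n − 2 = 132.
t* = t_{0.025, 132} = 1.978099.
Margin = t* × SE = 1.978099 × 0.177002 = 0.35013.
CI: -0.986 ± 0.35013 → (-1.336, -0.636).
With 95% confidence, each one-unit increase in weekly training distance is associated with a change of between -1.336 and -0.636 minutes in marathon finish time.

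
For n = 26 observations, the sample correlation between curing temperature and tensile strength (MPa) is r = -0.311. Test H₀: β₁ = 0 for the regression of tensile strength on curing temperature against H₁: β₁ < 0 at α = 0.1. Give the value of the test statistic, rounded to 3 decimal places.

t = r·√(n − 2)/√(1 − r²) = -0.311·√24/√0.903279 = -1.603.
df = n − 2 = 24.
One-sided p ≈ 0.0610, which is < 0.1, so reject H₀.
There is evidence of a linear association between curing temperature and tensile strength.

t = -1.603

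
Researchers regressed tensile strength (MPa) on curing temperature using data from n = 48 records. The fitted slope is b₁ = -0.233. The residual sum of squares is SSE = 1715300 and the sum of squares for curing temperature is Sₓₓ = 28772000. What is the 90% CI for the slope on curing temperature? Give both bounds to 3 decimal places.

MSE = SSE/(n − 2) = 1715300/46 = 37289.1.
SE(b₁) = √(MSE/Sₓₓ) = √(37289.1/28772000) = 0.0360003.
df = n − 2 = 46.
t* = t_{0.05, 46} = 1.67866.
Margin = t* × SE = 1.67866 × 0.0360003 = 0.06043.
CI: -0.233 ± 0.06043 → (-0.293, -0.173).
With 90% confidence, each one-unit increase in curing temperature is associated with a change of between -0.293 and -0.173 MPa in tensile strength.

(-0.293, -0.173)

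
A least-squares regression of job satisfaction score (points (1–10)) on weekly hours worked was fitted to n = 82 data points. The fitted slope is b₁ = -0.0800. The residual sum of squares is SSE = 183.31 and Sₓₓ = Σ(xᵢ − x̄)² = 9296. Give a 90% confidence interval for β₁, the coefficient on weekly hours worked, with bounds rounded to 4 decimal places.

(-0.1061, -0.0539)

MSE = SSE/(n − 2) = 183.31/80 = 2.29137.
SE(b₁) = √(MSE/Sₓₓ) = √(2.29137/9296) = 0.0157.
df = n − 2 = 80.
t* = t_{0.05, 80} = 1.664125.
Margin = t* × SE = 1.664125 × 0.0157 = 0.026127.
CI: -0.0800 ± 0.026127 → (-0.1061, -0.0539).
With 90% confidence, each one-unit increase in weekly hours worked is associated with a change of between -0.1061 and -0.0539 points (1–10) in job satisfaction score.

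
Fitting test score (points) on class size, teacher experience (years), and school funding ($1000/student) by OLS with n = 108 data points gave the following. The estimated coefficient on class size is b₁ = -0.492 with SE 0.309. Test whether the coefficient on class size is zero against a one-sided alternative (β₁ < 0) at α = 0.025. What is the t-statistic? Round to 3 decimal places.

H₀: β₁ = 0 vs H₁: β₁ < 0.
t = (b₁ − β₁⁰)/SE = -0.492 / 0.309 = -1.592.
df = n − k − 1 = 108 − 3 − 1 = 104.
One-sided p ≈ 0.0572, which is ≥ 0.025, so fail to reject H₀.
The data do not give significant evidence that the true slope on class size is negative, holding the other predictors fixed.

t = -1.592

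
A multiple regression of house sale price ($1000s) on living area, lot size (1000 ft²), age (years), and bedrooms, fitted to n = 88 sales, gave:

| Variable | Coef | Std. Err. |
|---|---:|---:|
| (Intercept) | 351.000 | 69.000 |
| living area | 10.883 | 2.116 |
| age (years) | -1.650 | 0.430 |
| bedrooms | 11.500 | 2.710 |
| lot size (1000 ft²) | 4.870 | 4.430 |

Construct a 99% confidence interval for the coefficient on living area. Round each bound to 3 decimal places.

Read off: b = 10.883, SE = 2.116 for living area.
df = n − k − 1 = 88 − 4 − 1 = 83.
t* = t_{0.005, 83} = 2.636369.
Margin = t* × SE = 2.636369 × 2.116 = 5.57856.
CI: 10.883 ± 5.57856 → (5.304, 16.462).

(5.304, 16.462)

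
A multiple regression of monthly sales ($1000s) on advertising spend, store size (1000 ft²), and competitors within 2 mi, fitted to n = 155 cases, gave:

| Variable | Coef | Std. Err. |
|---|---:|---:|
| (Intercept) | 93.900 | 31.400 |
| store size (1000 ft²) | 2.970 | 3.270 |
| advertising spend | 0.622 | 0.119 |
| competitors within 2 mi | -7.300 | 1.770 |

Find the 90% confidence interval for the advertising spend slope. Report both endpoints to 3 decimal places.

Read off: b = 0.622, SE = 0.119 for advertising spend.
df = n − k − 1 = 155 − 3 − 1 = 151.
t* = t_{0.05, 151} = 1.655007.
Margin = t* × SE = 1.655007 × 0.119 = 0.19695.
CI: 0.622 ± 0.19695 → (0.425, 0.819).

(0.425, 0.819)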